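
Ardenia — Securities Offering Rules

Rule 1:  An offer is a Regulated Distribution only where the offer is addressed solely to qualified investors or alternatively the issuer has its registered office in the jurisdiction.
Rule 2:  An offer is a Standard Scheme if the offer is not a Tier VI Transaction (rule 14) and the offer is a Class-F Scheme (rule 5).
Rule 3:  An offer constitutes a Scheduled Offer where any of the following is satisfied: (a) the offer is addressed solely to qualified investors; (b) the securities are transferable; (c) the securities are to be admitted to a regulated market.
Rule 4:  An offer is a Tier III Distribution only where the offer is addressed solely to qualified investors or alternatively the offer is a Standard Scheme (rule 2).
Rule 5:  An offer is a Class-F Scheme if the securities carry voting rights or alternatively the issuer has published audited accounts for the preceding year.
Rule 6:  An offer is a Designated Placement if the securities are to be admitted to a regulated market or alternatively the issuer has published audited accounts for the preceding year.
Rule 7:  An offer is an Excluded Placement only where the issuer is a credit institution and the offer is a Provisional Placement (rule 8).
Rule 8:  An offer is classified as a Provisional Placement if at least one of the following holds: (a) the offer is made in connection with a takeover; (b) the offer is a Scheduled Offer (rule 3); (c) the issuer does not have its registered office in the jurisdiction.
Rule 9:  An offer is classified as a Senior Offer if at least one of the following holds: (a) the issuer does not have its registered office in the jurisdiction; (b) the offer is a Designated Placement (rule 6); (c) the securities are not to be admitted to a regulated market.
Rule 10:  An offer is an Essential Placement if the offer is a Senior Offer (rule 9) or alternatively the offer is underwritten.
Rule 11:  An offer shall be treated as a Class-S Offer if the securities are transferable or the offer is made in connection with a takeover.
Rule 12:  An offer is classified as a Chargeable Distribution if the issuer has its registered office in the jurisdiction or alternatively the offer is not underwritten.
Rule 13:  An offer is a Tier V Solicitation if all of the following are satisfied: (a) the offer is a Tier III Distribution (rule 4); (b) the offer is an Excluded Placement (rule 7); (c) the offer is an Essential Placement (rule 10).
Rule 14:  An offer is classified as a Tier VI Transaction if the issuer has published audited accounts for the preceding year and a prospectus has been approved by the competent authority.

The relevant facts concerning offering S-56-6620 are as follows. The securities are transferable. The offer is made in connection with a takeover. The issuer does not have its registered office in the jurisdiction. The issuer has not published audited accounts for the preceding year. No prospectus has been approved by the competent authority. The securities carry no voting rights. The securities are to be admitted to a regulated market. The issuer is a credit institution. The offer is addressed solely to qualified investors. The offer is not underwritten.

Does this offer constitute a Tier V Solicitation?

rule 14 — Tier VI Transaction: [the issuer has published audited accounts for the preceding year? no] AND [a prospectus has been approved by the competent authority? no] → not satisfied.
rule 5 — Class-F Scheme: [the securities carry voting rights? no] OR [the issuer has published audited accounts for the preceding year? no] → not satisfied.
rule 2 — Standard Scheme: [not a Tier VI Transaction (rule 14)? yes] AND [Class-F Scheme (rule 5)? no] → not satisfied.
rule 4 — Tier III Distribution: [the offer is addressed solely to qualified investors? yes] OR [Standard Scheme (rule 2)? no] → satisfied.
rule 3 — Scheduled Offer: [the offer is addressed solely to qualified investors? yes] OR [the securities are transferable? yes] OR [the securities are to be admitted to a regulated market? yes] → satisfied.
rule 8 — Provisional Placement: [the offer is made in connection with a takeover? yes] OR [Scheduled Offer (rule 3)? yes] OR [the issuer does not have its registered office in the jurisdiction? yes] → satisfied.
rule 7 — Excluded Placement: [the issuer is a credit institution? yes] AND [Provisional Placement (rule 8)? yes] → satisfied.
rule 6 — Designated Placement: [the securities are to be admitted to a regulated market? yes] OR [the issuer has published audited accounts for the preceding year? no] → satisfied.
rule 9 — Senior Offer: [the issuer does not have its registered office in the jurisdiction? yes] OR [Designated Placement (rule 6)? yes] OR [the securities are not to be admitted to a regulated market? no] → satisfied.
rule 10 — Essential Placement: [Senior Offer (rule 9)? yes] OR [the offer is underwritten? no] → satisfied.
rule 13 — Tier V Solicitation: [Tier III Distribution (rule 4)? yes] AND [Excluded Placement (rule 7)? yes] AND [Essential Placement (rule 10)? yes] → satisfied.

Yes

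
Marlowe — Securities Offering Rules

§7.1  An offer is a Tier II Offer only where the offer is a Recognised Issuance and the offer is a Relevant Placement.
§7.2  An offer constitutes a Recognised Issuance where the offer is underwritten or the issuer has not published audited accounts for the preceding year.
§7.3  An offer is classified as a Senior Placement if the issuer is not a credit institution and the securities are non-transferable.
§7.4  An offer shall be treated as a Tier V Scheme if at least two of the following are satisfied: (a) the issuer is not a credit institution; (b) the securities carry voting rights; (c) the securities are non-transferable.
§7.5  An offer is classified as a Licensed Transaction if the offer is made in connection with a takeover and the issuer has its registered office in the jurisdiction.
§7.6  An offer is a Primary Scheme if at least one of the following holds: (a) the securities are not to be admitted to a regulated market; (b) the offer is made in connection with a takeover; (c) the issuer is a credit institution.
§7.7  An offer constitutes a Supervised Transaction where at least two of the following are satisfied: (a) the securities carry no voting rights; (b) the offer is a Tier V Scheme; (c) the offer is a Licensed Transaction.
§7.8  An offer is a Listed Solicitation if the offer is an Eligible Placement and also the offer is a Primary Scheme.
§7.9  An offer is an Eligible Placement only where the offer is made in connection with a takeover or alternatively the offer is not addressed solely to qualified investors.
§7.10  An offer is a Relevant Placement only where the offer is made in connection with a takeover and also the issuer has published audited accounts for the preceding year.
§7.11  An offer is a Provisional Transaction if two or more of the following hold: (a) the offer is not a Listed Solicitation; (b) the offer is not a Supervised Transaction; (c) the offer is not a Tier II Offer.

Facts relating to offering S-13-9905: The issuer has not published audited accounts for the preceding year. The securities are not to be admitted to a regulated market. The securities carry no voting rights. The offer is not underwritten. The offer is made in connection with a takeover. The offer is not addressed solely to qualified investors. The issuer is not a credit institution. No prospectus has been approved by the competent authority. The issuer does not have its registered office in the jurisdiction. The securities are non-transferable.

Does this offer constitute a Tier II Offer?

No

§7.2 — Recognised Issuance: [the offer is underwritten? no] OR [the issuer has not published audited accounts for the preceding year? yes] → satisfied.
§7.10 — Relevant Placement: [the offer is made in connection with a takeover? yes] AND [the issuer has published audited accounts for the preceding year? no] → not satisfied.
§7.1 — Tier II Offer: [Recognised Issuance (§7.2)? yes] AND [Relevant Placement (§7.10)? no] → not satisfied.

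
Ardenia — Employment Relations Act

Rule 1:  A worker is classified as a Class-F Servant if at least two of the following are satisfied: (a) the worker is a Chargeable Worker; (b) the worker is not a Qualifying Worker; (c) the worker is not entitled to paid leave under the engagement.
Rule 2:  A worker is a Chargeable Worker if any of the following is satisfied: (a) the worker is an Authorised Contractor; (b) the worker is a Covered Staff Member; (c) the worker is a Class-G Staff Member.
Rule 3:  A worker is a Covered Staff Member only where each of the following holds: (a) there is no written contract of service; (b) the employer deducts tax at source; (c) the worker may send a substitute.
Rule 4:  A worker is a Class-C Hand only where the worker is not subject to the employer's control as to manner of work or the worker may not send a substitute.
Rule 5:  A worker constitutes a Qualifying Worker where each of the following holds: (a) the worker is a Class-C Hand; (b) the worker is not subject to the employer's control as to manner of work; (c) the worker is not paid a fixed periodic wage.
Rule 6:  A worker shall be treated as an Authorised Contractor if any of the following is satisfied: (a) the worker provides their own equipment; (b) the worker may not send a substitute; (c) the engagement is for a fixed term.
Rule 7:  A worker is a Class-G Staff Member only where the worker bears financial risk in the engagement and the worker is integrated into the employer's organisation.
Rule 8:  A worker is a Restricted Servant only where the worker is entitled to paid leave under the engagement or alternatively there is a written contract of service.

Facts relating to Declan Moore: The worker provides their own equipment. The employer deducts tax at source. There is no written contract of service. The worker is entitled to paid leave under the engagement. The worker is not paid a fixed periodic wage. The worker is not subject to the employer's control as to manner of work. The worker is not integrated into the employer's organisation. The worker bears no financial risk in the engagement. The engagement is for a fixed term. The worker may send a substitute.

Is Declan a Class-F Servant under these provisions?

No

Under rule 6: the worker provides their own equipment? yes; or the worker may not send a substitute? no; or the engagement is for a fixed term? yes. So the worker is an Authorised Contractor.
Under rule 3: there is no written contract of service? yes; and the employer deducts tax at source? yes; and the worker may send a substitute? yes. So the worker is a Covered Staff Member.
Under rule 7: the worker bears financial risk in the engagement? no; and the worker is integrated into the employer's organisation? no. So the worker is not a Class-G Staff Member.
Under rule 2: Authorised Contractor (rule 6)? yes; or Covered Staff Member (rule 3)? yes; or Class-G Staff Member (rule 7)? no. So the worker is a Chargeable Worker.
Under rule 4: the worker is not subject to the employer's control as to manner of work? yes; or the worker may not send a substitute? no. So the worker is a Class-C Hand.
Under rule 5: Class-C Hand (rule 4)? yes; and the worker is not subject to the employer's control as to manner of work? yes; and the worker is not paid a fixed periodic wage? yes. So the worker is a Qualifying Worker.
Under rule 1: Chargeable Worker (rule 2)? yes; not a Qualifying Worker (rule 5)? no; the worker is not entitled to paid leave under the engagement? no — 1 of 3 hold (need ≥2) → not satisfied.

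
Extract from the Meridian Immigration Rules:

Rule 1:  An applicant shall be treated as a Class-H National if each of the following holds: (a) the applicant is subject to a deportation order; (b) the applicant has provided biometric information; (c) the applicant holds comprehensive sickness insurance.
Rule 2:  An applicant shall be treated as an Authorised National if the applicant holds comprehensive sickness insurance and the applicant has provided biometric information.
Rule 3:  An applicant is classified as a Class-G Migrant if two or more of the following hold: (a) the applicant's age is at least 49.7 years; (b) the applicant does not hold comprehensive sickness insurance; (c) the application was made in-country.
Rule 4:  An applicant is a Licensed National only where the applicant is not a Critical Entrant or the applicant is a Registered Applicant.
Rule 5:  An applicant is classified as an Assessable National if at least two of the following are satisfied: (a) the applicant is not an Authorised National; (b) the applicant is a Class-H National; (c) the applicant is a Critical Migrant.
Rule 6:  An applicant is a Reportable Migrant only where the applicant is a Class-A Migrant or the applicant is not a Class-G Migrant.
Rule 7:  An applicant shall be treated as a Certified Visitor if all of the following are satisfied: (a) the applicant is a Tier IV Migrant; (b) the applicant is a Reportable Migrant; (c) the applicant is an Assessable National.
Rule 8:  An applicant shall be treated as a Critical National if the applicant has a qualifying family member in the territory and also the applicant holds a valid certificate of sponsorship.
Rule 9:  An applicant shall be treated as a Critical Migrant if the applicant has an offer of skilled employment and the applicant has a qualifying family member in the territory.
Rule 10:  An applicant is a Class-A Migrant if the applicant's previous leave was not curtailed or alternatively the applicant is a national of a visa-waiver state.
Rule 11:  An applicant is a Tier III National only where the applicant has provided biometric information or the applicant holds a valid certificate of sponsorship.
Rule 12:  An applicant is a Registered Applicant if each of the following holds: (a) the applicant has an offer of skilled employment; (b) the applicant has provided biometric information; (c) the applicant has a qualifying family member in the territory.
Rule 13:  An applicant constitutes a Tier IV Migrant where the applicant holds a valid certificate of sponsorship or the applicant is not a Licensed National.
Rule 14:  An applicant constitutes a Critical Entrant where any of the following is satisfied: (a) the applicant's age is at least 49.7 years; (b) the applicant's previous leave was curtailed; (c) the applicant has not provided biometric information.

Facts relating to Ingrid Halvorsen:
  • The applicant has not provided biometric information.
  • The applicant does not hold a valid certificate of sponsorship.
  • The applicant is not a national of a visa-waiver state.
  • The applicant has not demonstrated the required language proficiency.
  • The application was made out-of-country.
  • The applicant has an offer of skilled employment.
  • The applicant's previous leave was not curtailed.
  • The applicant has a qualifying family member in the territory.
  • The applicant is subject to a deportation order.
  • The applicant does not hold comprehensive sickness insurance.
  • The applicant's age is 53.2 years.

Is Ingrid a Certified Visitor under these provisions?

Yes

rule 14 — Critical Entrant: [applicant's age: 53.2 years ≥ 49.7 years? yes] OR [the applicant's previous leave was curtailed? no] OR [the applicant has not provided biometric information? yes] → satisfied.
rule 12 — Registered Applicant: [the applicant has an offer of skilled employment? yes] AND [the applicant has provided biometric information? no] AND [the applicant has a qualifying family member in the territory? yes] → not satisfied.
rule 4 — Licensed National: [not a Critical Entrant (rule 14)? no] OR [Registered Applicant (rule 12)? no] → not satisfied.
rule 13 — Tier IV Migrant: [the applicant holds a valid certificate of sponsorship? no] OR [not a Licensed National (rule 4)? yes] → satisfied.
rule 10 — Class-A Migrant: [the applicant's previous leave was not curtailed? yes] OR [the applicant is a national of a visa-waiver state? no] → satisfied.
rule 3 — Class-G Migrant: applicant's age: 53.2 years ≥ 49.7 years? yes; the applicant does not hold comprehensive sickness insurance? yes; the application was made in-country? no — 2 of 3 hold (need ≥2) → satisfied.
rule 6 — Reportable Migrant: [Class-A Migrant (rule 10)? yes] OR [not a Class-G Migrant (rule 3)? no] → satisfied.
rule 2 — Authorised National: [the applicant holds comprehensive sickness insurance? no] AND [the applicant has provided biometric information? no] → not satisfied.
rule 1 — Class-H National: [the applicant is subject to a deportation order? yes] AND [the applicant has provided biometric information? no] AND [the applicant holds comprehensive sickness insurance? no] → not satisfied.
rule 9 — Critical Migrant: [the applicant has an offer of skilled employment? yes] AND [the applicant has a qualifying family member in the territory? yes] → satisfied.
rule 5 — Assessable National: not an Authorised National (rule 2)? yes; Class-H National (rule 1)? no; Critical Migrant (rule 9)? yes — 2 of 3 hold (need ≥2) → satisfied.
rule 7 — Certified Visitor: [Tier IV Migrant (rule 13)? yes] AND [Reportable Migrant (rule 6)? yes] AND [Assessable National (rule 5)? yes] → satisfied.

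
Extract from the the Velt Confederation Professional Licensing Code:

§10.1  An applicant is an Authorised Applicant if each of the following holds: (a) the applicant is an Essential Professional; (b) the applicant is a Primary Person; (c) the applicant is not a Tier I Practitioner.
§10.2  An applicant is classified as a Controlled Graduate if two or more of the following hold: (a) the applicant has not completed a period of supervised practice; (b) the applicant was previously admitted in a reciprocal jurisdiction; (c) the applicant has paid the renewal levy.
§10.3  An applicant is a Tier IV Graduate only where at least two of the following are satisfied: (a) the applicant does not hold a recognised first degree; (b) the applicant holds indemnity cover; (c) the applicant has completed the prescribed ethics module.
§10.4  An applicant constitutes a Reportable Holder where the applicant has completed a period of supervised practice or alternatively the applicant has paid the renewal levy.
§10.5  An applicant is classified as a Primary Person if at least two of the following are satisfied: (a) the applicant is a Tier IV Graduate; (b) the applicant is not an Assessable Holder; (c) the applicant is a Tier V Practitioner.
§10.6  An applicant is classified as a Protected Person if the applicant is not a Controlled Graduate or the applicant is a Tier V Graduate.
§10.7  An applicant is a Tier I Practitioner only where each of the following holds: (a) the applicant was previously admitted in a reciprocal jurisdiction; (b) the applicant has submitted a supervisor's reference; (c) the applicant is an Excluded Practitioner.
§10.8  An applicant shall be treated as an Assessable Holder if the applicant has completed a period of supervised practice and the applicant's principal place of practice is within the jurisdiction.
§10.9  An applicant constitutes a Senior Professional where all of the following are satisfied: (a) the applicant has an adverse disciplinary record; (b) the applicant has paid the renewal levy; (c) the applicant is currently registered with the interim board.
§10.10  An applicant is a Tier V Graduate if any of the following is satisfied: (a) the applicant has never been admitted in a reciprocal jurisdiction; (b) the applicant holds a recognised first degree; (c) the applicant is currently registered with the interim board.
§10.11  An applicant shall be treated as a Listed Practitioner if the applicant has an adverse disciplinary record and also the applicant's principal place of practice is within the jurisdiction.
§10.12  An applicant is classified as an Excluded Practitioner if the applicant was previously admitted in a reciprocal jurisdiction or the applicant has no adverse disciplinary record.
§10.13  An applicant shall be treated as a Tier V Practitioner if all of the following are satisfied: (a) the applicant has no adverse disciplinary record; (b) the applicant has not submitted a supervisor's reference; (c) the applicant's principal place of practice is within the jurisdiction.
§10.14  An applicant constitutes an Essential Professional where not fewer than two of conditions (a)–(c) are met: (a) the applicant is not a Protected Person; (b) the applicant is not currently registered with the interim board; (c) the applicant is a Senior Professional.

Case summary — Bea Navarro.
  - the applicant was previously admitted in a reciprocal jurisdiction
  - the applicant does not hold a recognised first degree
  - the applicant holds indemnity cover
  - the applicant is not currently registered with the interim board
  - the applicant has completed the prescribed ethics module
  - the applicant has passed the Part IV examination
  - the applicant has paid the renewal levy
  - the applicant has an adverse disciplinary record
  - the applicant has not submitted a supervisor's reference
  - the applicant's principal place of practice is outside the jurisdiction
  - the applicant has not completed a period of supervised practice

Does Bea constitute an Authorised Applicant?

Yes

Under §10.2: the applicant has not completed a period of supervised practice? yes; the applicant was previously admitted in a reciprocal jurisdiction? yes; the applicant has paid the renewal levy? yes — 3 of 3 hold (need ≥2) → satisfied.
Under §10.10: the applicant has never been admitted in a reciprocal jurisdiction? no; or the applicant holds a recognised first degree? no; or the applicant is currently registered with the interim board? no. So the applicant is not a Tier V Graduate.
Under §10.6: not a Controlled Graduate (§10.2)? no; or Tier V Graduate (§10.10)? no. So the applicant is not a Protected Person.
Under §10.9: the applicant has an adverse disciplinary record? yes; and the applicant has paid the renewal levy? yes; and the applicant is currently registered with the interim board? no. So the applicant is not a Senior Professional.
Under §10.14: not a Protected Person (§10.6)? yes; the applicant is not currently registered with the interim board? yes; Senior Professional (§10.9)? no — 2 of 3 hold (need ≥2) → satisfied.
Under §10.3: the applicant does not hold a recognised first degree? yes; the applicant holds indemnity cover? yes; the applicant has completed the prescribed ethics module? yes — 3 of 3 hold (need ≥2) → satisfied.
Under §10.8: the applicant has completed a period of supervised practice? no; and the applicant's principal place of practice is within the jurisdiction? no. So the applicant is not an Assessable Holder.
Under §10.13: the applicant has no adverse disciplinary record? no; and the applicant has not submitted a supervisor's reference? yes; and the applicant's principal place of practice is within the jurisdiction? no. So the applicant is not a Tier V Practitioner.
Under §10.5: Tier IV Graduate (§10.3)? yes; not an Assessable Holder (§10.8)? yes; Tier V Practitioner (§10.13)? no — 2 of 3 hold (need ≥2) → satisfied.
Under §10.12: the applicant was previously admitted in a reciprocal jurisdiction? yes; or the applicant has no adverse disciplinary record? no. So the applicant is an Excluded Practitioner.
Under §10.7: the applicant was previously admitted in a reciprocal jurisdiction? yes; and the applicant has submitted a supervisor's reference? no; and Excluded Practitioner (§10.12)? yes. So the applicant is not a Tier I Practitioner.
Under §10.1: Essential Professional (§10.14)? yes; and Primary Person (§10.5)? yes; and not a Tier I Practitioner (§10.7)? yes. So the applicant is an Authorised Applicant.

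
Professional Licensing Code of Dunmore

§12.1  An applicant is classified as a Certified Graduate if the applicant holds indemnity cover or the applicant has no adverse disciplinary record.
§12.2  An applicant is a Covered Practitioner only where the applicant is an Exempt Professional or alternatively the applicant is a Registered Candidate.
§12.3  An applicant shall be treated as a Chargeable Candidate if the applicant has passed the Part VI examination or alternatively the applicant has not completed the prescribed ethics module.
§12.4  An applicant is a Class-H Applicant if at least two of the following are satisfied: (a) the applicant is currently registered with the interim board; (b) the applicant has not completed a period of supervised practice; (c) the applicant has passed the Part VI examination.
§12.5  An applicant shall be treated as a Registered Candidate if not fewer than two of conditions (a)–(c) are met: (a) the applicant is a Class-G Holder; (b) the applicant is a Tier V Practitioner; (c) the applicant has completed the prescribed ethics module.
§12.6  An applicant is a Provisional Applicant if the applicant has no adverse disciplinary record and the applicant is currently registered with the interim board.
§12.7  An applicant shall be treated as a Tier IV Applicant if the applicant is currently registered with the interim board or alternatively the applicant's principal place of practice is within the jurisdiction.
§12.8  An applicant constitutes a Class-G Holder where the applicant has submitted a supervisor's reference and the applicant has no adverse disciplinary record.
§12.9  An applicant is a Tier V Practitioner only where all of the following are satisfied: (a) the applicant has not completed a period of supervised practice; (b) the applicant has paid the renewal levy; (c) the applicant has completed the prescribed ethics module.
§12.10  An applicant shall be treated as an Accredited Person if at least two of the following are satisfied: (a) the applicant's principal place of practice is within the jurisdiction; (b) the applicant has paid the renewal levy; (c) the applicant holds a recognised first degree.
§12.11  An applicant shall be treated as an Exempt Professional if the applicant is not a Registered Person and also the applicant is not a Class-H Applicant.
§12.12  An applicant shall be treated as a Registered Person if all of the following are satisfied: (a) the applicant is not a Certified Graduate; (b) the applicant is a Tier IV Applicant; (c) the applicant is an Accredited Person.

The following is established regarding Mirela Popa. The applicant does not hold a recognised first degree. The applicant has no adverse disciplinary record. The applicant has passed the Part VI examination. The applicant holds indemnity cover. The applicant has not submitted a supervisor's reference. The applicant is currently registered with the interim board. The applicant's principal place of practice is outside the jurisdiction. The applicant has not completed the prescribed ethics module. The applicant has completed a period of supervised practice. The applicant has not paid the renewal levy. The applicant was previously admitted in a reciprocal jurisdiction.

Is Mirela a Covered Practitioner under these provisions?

§12.1 — Certified Graduate: [the applicant holds indemnity cover? yes] OR [the applicant has no adverse disciplinary record? yes] → satisfied.
§12.7 — Tier IV Applicant: [the applicant is currently registered with the interim board? yes] OR [the applicant's principal place of practice is within the jurisdiction? no] → satisfied.
§12.10 — Accredited Person: the applicant's principal place of practice is within the jurisdiction? no; the applicant has paid the renewal levy? no; the applicant holds a recognised first degree? no — 0 of 3 hold (need ≥2) → not satisfied.
§12.12 — Registered Person: [not a Certified Graduate (§12.1)? no] AND [Tier IV Applicant (§12.7)? yes] AND [Accredited Person (§12.10)? no] → not satisfied.
§12.4 — Class-H Applicant: the applicant is currently registered with the interim board? yes; the applicant has not completed a period of supervised practice? no; the applicant has passed the Part VI examination? yes — 2 of 3 hold (need ≥2) → satisfied.
§12.11 — Exempt Professional: [not a Registered Person (§12.12)? yes] AND [not a Class-H Applicant (§12.4)? no] → not satisfied.
§12.8 — Class-G Holder: [the applicant has submitted a supervisor's reference? no] AND [the applicant has no adverse disciplinary record? yes] → not satisfied.
§12.9 — Tier V Practitioner: [the applicant has not completed a period of supervised practice? no] AND [the applicant has paid the renewal levy? no] AND [the applicant has completed the prescribed ethics module? no] → not satisfied.
§12.5 — Registered Candidate: Class-G Holder (§12.8)? no; Tier V Practitioner (§12.9)? no; the applicant has completed the prescribed ethics module? no — 0 of 3 hold (need ≥2) → not satisfied.
§12.2 — Covered Practitioner: [Exempt Professional (§12.11)? no] OR [Registered Candidate (§12.5)? no] → not satisfied.

No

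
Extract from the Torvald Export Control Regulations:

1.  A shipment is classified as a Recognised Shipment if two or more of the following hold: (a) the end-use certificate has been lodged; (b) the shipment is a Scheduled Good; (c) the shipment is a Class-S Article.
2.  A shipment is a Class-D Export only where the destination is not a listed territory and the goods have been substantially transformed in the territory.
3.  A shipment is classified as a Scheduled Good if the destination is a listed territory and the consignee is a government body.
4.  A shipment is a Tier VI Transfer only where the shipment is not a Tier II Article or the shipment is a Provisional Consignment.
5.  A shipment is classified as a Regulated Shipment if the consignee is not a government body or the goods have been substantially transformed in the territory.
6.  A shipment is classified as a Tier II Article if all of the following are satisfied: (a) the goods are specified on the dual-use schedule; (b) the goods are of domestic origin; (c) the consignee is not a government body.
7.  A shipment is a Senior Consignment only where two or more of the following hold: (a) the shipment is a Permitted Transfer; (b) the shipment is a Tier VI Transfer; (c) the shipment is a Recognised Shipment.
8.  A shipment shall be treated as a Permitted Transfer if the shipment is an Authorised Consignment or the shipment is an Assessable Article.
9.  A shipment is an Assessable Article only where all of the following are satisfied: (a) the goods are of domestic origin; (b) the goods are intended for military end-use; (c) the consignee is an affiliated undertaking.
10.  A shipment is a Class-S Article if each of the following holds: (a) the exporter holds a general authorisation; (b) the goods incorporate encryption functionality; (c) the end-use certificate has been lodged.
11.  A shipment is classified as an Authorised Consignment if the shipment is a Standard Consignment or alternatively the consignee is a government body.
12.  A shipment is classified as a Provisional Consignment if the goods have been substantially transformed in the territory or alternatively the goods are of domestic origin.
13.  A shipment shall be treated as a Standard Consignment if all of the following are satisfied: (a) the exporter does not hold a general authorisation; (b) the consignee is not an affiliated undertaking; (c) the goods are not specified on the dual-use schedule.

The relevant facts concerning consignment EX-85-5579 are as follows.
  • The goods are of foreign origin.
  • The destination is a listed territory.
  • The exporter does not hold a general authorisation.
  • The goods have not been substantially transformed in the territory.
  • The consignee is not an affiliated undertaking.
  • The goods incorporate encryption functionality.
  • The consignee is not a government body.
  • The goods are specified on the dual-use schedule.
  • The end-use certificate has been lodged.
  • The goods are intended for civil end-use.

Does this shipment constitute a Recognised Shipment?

No

paragraph 3 — Scheduled Good: [the destination is a listed territory? yes] AND [the consignee is a government body? no] → not satisfied.
paragraph 10 — Class-S Article: [the exporter holds a general authorisation? no] AND [the goods incorporate encryption functionality? yes] AND [the end-use certificate has been lodged? yes] → not satisfied.
paragraph 1 — Recognised Shipment: the end-use certificate has been lodged? yes; Scheduled Good (paragraph 3)? no; Class-S Article (paragraph 10)? no — 1 of 3 hold (need ≥2) → not satisfied.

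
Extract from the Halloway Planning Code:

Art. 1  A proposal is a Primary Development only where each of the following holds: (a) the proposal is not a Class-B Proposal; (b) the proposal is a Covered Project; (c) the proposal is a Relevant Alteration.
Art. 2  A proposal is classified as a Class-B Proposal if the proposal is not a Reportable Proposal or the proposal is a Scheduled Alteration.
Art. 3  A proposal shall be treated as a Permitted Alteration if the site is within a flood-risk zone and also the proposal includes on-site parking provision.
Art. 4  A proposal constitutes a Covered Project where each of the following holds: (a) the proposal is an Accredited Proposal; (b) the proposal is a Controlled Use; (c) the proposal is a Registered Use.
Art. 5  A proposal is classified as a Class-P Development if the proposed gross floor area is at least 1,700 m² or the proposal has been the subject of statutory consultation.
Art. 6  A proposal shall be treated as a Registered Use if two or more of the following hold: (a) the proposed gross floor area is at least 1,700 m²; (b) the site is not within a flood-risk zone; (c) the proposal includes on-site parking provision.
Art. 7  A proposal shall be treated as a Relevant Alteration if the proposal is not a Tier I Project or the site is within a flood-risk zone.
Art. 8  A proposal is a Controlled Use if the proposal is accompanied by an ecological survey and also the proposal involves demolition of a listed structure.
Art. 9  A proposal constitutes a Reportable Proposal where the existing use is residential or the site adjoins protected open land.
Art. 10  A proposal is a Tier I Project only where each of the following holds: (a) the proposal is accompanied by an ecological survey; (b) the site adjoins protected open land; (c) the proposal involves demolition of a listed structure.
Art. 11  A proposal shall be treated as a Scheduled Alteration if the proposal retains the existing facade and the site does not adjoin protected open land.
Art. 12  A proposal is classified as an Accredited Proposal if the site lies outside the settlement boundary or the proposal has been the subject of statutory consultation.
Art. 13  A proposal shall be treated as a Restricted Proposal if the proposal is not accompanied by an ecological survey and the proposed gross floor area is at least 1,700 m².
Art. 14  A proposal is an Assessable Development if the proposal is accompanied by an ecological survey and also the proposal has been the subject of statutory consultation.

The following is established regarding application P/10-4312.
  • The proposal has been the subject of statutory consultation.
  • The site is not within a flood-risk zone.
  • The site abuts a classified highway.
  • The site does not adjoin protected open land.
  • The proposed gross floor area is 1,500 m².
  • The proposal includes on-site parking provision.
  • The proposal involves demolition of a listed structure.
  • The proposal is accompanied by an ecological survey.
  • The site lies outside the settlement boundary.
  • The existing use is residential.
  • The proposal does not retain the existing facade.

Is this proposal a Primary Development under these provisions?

article 9 — Reportable Proposal: [the existing use is residential? yes] OR [the site adjoins protected open land? no] → satisfied.
article 11 — Scheduled Alteration: [the proposal retains the existing facade? no] AND [the site does not adjoin protected open land? yes] → not satisfied.
article 2 — Class-B Proposal: [not a Reportable Proposal (article 9)? no] OR [Scheduled Alteration (article 11)? no] → not satisfied.
article 12 — Accredited Proposal: [the site lies outside the settlement boundary? yes] OR [the proposal has been the subject of statutory consultation? yes] → satisfied.
article 8 — Controlled Use: [the proposal is accompanied by an ecological survey? yes] AND [the proposal involves demolition of a listed structure? yes] → satisfied.
article 6 — Registered Use: proposed gross floor area: 1,500 m² ≥ 1,700 m²? no; the site is not within a flood-risk zone? yes; the proposal includes on-site parking provision? yes — 2 of 3 hold (need ≥2) → satisfied.
article 4 — Covered Project: [Accredited Proposal (article 12)? yes] AND [Controlled Use (article 8)? yes] AND [Registered Use (article 6)? yes] → satisfied.
article 10 — Tier I Project: [the proposal is accompanied by an ecological survey? yes] AND [the site adjoins protected open land? no] AND [the proposal involves demolition of a listed structure? yes] → not satisfied.
article 7 — Relevant Alteration: [not a Tier I Project (article 10)? yes] OR [the site is within a flood-risk zone? no] → satisfied.
article 1 — Primary Development: [not a Class-B Proposal (article 2)? yes] AND [Covered Project (article 4)? yes] AND [Relevant Alteration (article 7)? yes] → satisfied.

Yes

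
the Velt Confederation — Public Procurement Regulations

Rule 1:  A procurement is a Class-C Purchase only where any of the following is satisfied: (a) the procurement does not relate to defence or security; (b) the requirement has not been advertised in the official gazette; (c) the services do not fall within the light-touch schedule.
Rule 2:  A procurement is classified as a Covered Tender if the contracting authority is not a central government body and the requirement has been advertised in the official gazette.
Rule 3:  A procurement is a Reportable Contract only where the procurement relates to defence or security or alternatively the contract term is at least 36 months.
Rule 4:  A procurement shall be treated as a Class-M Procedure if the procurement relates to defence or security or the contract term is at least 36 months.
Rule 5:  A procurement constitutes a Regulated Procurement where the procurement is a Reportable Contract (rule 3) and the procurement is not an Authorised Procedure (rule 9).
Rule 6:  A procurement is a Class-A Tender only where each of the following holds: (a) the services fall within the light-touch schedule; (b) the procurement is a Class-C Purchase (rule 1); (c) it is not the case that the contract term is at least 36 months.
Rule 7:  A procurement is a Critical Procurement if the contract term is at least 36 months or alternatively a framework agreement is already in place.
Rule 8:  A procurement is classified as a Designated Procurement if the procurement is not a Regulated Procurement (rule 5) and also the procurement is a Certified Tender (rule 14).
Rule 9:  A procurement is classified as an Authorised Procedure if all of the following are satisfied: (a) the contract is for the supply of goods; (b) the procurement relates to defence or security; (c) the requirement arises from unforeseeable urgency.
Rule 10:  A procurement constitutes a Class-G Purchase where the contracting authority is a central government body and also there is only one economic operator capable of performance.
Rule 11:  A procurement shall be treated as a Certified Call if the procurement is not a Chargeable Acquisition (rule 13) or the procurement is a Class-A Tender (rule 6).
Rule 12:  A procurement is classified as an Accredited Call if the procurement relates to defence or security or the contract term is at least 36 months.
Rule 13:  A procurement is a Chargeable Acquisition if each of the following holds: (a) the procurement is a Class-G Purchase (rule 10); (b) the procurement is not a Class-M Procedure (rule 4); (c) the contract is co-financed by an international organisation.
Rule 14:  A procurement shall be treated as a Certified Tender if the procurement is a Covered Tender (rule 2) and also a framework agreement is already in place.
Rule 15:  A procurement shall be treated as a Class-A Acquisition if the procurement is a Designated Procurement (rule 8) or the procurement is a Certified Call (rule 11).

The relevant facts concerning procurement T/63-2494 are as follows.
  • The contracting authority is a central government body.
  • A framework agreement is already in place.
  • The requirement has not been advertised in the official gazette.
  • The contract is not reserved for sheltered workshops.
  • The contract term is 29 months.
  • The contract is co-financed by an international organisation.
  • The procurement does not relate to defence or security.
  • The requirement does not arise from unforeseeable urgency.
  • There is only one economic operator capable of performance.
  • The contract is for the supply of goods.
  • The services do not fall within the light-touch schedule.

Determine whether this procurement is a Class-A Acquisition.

rule 3 — Reportable Contract: [the procurement relates to defence or security? no] OR [contract term: 29 months ≥ 36 months? no] → not satisfied.
rule 9 — Authorised Procedure: [the contract is for the supply of goods? yes] AND [the procurement relates to defence or security? no] AND [the requirement arises from unforeseeable urgency? no] → not satisfied.
rule 5 — Regulated Procurement: [Reportable Contract (rule 3)? no] AND [not an Authorised Procedure (rule 9)? yes] → not satisfied.
rule 2 — Covered Tender: [the contracting authority is not a central government body? no] AND [the requirement has been advertised in the official gazette? no] → not satisfied.
rule 14 — Certified Tender: [Covered Tender (rule 2)? no] AND [a framework agreement is already in place? yes] → not satisfied.
rule 8 — Designated Procurement: [not a Regulated Procurement (rule 5)? yes] AND [Certified Tender (rule 14)? no] → not satisfied.
rule 10 — Class-G Purchase: [the contracting authority is a central government body? yes] AND [there is only one economic operator capable of performance? yes] → satisfied.
rule 4 — Class-M Procedure: [the procurement relates to defence or security? no] OR [contract term: 29 months ≥ 36 months? no] → not satisfied.
rule 13 — Chargeable Acquisition: [Class-G Purchase (rule 10)? yes] AND [not a Class-M Procedure (rule 4)? yes] AND [the contract is co-financed by an international organisation? yes] → satisfied.
rule 1 — Class-C Purchase: [the procurement does not relate to defence or security? yes] OR [the requirement has not been advertised in the official gazette? yes] OR [the services do not fall within the light-touch schedule? yes] → satisfied.
rule 6 — Class-A Tender: [the services fall within the light-touch schedule? no] AND [Class-C Purchase (rule 1)? yes] AND [contract term: 29 months ≥ 36 months? no, so negated condition yes] → not satisfied.
rule 11 — Certified Call: [not a Chargeable Acquisition (rule 13)? no] OR [Class-A Tender (rule 6)? no] → not satisfied.
rule 15 — Class-A Acquisition: [Designated Procurement (rule 8)? no] OR [Certified Call (rule 11)? no] → not satisfied.

No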